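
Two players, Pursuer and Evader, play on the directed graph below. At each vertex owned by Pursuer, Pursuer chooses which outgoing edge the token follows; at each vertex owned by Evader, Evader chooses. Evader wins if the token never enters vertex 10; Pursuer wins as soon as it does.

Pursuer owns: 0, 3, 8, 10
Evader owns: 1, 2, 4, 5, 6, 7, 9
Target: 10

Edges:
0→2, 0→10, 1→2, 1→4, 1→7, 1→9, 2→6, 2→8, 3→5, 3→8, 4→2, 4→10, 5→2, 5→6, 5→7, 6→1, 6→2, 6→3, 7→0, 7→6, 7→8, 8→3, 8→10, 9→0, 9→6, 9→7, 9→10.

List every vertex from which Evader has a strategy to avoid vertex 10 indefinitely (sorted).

1, 2, 4, 5, 6, 7, 9

A0 = {10}
A1: add {0, 8} — 0 (Pursuer) has 0→10; 8 (Pursuer) has 8→10.
A2: add {3} — 3 (Pursuer) has 3→8.
A3 = A2; e.g. 1 (Evader) can still go to 2. Fixed point.
Pursuer's attractor = {0, 3, 8, 10}; Evader avoids the target exactly from the complement.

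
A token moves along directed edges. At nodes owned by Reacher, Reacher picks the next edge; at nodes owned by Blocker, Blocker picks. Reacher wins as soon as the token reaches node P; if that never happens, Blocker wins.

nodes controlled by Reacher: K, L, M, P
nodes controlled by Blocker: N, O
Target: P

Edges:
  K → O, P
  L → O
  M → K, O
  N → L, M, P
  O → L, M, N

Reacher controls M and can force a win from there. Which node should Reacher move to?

A0 = {P}
A1: add {K} — K (Reacher) has K→P.
A2: add {M} — M (Reacher) has M→K.
A3 = A2; e.g. L (Reacher) has no edge into A2. Fixed point.
From M, successor K is in the attractor (rank 1); the other successor O is not.

K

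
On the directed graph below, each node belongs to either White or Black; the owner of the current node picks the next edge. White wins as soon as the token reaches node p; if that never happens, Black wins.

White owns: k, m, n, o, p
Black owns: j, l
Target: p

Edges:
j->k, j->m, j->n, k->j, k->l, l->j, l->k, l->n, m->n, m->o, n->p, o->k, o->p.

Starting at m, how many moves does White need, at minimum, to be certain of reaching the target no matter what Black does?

2

A0 = {p}
A1: add {n, o} — n (White) has n→p; o (White) has o→p.
A2: add {m} — m (White) has m→n.
A3 = A2; e.g. j (Black) can still go to k. Fixed point.
m enters the attractor at level 2, so White can force the target in 2 moves from there.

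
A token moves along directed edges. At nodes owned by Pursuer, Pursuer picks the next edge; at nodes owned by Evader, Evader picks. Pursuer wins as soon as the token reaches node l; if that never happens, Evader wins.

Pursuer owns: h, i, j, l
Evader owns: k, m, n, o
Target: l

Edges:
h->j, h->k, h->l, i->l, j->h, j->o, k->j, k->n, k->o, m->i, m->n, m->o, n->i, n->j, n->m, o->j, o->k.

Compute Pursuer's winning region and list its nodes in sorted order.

h, i, j, l

A0 = {l}
A1: add {h, i} — h (Pursuer) has h→l; i (Pursuer) has i→l.
A2: add {j} — j (Pursuer) has j→h.
A3 = A2; e.g. k (Evader) can still go to n. Fixed point.
Pursuer's winning region = {h, i, j, l}.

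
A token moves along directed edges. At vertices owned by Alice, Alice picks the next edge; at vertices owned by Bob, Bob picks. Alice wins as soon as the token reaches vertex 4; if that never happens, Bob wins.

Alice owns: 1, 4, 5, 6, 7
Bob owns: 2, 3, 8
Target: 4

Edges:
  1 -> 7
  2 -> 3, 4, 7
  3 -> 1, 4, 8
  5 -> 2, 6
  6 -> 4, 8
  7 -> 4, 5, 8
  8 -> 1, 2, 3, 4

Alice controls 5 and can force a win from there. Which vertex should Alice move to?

A0 = {4}
A1: add {6, 7} — 6 (Alice) has 6→4; 7 (Alice) has 7→4.
A2: add {1, 5} — 1 (Alice) has 1→7; 5 (Alice) has 5→6.
A3 = A2; e.g. 2 (Bob) can still go to 3. Fixed point.
From 5, successor 6 is in the attractor (rank 1); the other successor 2 is not.

6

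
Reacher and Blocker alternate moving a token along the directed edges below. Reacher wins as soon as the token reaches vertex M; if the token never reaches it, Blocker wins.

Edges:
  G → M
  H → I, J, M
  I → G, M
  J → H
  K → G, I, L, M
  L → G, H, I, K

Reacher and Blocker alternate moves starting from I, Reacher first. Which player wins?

Reacher

Track states (vertex, player-to-move).
A0 = {(M,Reacher), (M,Blocker)}
A1: add {(G,Reacher), (G,Blocker), (H,Reacher), (I,Reacher), (K,Reacher)}.
(I,Reacher) ∈ A1 ⇒ Reacher forces the target.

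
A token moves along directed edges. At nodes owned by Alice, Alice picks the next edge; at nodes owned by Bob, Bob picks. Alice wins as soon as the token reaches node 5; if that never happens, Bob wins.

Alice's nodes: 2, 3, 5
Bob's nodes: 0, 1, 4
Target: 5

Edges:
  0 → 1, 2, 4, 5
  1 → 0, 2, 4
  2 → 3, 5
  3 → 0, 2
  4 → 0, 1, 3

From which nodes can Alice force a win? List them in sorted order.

2, 3, 5

A0 = {5}
A1: add {2} — 2 (Alice) has 2→5.
A2: add {3} — 3 (Alice) has 3→2.
A3 = A2; e.g. 0 (Bob) can still go to 1. Fixed point.
Alice's winning region = {2, 3, 5}.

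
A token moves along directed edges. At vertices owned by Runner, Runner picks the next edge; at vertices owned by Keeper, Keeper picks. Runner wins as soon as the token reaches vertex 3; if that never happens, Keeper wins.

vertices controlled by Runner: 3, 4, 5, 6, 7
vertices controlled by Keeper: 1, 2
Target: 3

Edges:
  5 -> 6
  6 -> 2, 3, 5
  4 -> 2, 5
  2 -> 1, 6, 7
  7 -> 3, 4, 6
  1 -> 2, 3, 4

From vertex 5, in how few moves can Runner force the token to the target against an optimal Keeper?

2

A0 = {3}
A1: add {6, 7} — 6 (Runner) has 6→3; 7 (Runner) has 7→3.
A2: add {5} — 5 (Runner) has 5→6.
5 enters the attractor at level 2, so Runner can force the target in 2 moves from there.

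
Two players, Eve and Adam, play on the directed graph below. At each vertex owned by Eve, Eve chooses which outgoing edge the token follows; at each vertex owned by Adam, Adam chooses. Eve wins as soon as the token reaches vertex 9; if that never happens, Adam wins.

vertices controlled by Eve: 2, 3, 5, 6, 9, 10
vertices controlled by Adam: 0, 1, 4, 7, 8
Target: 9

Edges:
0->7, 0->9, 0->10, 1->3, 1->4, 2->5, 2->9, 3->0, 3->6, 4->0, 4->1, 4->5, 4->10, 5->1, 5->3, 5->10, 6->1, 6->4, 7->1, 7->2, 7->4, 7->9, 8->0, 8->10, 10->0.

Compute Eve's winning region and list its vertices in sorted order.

2, 9

A0 = {9}
A1: add {2} — 2 (Eve) has 2→9.
A2 = A1; e.g. 0 (Adam) can still go to 7. Fixed point.
Eve's winning region = {2, 9}.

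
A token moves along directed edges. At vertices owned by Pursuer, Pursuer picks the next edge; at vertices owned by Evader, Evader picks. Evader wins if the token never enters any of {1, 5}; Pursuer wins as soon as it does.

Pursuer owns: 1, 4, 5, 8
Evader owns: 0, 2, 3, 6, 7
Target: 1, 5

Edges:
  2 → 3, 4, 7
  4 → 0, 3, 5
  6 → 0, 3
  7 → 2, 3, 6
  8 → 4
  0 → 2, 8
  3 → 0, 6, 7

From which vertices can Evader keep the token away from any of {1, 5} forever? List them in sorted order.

A0 = {1, 5}
A1: add {4} — 4 (Pursuer) has 4→5.
A2: add {8} — 8 (Pursuer) has 8→4.
A3 = A2; e.g. 0 (Evader) can still go to 2. Fixed point.
Pursuer's attractor = {1, 4, 5, 8}; Evader avoids the target exactly from the complement.

0, 2, 3, 6, 7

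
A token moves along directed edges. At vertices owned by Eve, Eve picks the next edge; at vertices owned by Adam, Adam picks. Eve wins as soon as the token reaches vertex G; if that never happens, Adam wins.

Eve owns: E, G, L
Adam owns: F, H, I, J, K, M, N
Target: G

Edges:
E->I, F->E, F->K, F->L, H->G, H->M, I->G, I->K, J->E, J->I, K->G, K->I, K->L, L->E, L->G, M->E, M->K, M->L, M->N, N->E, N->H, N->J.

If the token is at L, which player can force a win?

A0 = {G}
A1: add {L} — L (Eve) has L→G.
A2 = A1; e.g. E (Eve) has no edge into A1. Fixed point.
L ∈ A1, so Eve can force the target.

Eve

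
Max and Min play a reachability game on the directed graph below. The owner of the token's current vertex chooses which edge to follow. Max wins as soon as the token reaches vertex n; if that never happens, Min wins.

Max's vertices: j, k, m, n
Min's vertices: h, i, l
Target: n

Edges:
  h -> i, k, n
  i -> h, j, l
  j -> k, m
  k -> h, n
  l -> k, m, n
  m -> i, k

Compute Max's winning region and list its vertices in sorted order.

A0 = {n}
A1: add {k} — k (Max) has k→n.
A2: add {j, m} — j (Max) has j→k; m (Max) has m→k.
A3: add {l} — l (Min): all of {k, m, n} already in.
A4 = A3; e.g. h (Min) can still go to i. Fixed point.
Max's winning region = {j, k, l, m, n}.

j, k, l, m, n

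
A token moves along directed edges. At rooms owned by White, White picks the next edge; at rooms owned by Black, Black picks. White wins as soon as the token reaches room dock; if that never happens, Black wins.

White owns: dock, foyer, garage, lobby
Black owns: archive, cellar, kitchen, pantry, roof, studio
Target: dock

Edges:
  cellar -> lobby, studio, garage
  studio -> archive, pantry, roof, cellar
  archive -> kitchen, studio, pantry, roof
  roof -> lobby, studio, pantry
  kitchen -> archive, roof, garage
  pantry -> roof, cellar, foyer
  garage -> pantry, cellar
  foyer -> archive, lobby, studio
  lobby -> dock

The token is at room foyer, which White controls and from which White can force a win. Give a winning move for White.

A0 = {dock}
A1: add {lobby} — lobby (White) has lobby→dock.
A2: add {foyer} — foyer (White) has foyer→lobby.
A3 = A2; e.g. archive (Black) can still go to kitchen. Fixed point.
From foyer, successor lobby is in the attractor (rank 1); the other successors archive, studio are not.

lobby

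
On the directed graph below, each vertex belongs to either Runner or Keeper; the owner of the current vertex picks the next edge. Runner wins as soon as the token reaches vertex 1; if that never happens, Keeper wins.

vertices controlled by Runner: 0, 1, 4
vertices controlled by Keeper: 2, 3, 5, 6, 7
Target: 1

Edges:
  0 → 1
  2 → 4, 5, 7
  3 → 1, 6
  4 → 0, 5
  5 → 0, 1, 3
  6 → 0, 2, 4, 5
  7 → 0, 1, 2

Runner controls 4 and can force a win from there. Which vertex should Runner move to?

A0 = {1}
A1: add {0} — 0 (Runner) has 0→1.
A2: add {4} — 4 (Runner) has 4→0.
A3 = A2; e.g. 2 (Keeper) can still go to 5. Fixed point.
From 4, successor 0 is in the attractor (rank 1); the other successor 5 is not.

0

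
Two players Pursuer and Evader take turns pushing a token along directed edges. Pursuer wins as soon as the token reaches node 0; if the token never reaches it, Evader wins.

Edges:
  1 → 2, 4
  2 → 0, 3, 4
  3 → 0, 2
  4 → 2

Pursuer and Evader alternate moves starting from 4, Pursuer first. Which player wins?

Evader

Track states (vertex, player-to-move).
A0 = {(0,Pursuer), (0,Evader)}
A1: add {(2,Pursuer), (3,Pursuer)}.
A2: add {(3,Evader), (4,Evader)}.
A3: add {(1,Pursuer)}.
A4 = A3; e.g. (1,Evader) stays out. (4,Pursuer) never enters ⇒ Evader avoids the target.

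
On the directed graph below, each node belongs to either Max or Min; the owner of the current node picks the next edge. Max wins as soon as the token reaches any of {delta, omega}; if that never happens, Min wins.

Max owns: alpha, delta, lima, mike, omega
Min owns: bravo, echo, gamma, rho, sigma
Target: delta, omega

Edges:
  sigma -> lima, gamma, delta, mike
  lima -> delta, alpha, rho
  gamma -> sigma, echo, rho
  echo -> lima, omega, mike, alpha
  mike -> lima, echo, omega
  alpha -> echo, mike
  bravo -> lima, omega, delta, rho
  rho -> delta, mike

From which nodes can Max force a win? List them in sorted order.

A0 = {delta, omega}
A1: add {lima, mike} — lima (Max) has lima→delta; mike (Max) has mike→omega.
A2: add {alpha, rho} — alpha (Max) has alpha→mike; rho (Min): all of {delta, mike} already in.
A3: add {bravo, echo} — echo (Min): all of {lima, omega, mike, alpha} already in; bravo (Min): all of {lima, omega, delta, rho} already in.
A4 = A3; e.g. sigma (Min) can still go to gamma. Fixed point.
Max's winning region = {alpha, bravo, delta, echo, lima, mike, omega, rho}.

alpha, bravo, delta, echo, lima, mike, omega, rho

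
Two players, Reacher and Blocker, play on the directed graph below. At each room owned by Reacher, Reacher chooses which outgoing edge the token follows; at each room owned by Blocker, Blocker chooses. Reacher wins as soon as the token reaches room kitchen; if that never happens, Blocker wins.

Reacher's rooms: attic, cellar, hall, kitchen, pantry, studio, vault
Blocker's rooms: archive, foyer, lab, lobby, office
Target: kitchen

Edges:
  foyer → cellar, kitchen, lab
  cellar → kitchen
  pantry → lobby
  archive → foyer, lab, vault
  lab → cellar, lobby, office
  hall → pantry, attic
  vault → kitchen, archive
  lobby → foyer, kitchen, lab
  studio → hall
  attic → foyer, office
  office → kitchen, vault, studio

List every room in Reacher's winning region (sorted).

cellar, kitchen, vault

A0 = {kitchen}
A1: add {cellar, vault} — cellar (Reacher) has cellar→kitchen; vault (Reacher) has vault→kitchen.
A2 = A1; e.g. foyer (Blocker) can still go to lab. Fixed point.
Reacher's winning region = {cellar, kitchen, vault}.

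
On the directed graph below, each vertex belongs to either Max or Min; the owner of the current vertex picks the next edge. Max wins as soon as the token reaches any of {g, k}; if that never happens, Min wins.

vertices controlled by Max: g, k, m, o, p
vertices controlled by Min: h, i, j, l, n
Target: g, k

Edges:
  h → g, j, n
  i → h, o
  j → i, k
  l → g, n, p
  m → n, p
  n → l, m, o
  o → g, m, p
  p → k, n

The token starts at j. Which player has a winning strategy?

Min

A0 = {g, k}
A1: add {o, p} — o (Max) has o→g; p (Max) has p→k.
A2: add {m} — m (Max) has m→p.
A3 = A2; e.g. h (Min) can still go to j. Fixed point.
j never enters the attractor, so Min can avoid the target forever.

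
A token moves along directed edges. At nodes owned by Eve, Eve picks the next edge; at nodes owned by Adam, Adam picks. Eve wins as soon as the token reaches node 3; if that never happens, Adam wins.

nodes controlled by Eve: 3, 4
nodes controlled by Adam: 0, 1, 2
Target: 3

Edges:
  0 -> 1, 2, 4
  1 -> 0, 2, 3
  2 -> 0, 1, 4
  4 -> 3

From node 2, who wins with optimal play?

A0 = {3}
A1: add {4} — 4 (Eve) has 4→3.
A2 = A1; e.g. 0 (Adam) can still go to 1. Fixed point.
2 never enters the attractor, so Adam can avoid the target forever.

Adam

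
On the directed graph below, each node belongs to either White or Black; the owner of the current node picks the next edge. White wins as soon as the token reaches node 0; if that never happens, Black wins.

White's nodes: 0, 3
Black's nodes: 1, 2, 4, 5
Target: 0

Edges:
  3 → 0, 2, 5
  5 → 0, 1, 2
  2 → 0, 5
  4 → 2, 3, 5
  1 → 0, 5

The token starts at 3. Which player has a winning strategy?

White

A0 = {0}
A1: add {3} — 3 (White) has 3→0.
A2 = A1; e.g. 1 (Black) can still go to 5. Fixed point.
3 ∈ A1, so White can force the target.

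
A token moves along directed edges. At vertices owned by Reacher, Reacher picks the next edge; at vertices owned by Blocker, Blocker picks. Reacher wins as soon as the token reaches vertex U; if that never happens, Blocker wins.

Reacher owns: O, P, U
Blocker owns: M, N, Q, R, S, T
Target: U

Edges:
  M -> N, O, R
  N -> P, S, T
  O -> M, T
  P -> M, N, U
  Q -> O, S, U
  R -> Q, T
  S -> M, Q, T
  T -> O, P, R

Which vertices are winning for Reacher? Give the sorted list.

P, U

A0 = {U}
A1: add {P} — P (Reacher) has P→U.
A2 = A1; e.g. M (Blocker) can still go to N. Fixed point.
Reacher's winning region = {P, U}.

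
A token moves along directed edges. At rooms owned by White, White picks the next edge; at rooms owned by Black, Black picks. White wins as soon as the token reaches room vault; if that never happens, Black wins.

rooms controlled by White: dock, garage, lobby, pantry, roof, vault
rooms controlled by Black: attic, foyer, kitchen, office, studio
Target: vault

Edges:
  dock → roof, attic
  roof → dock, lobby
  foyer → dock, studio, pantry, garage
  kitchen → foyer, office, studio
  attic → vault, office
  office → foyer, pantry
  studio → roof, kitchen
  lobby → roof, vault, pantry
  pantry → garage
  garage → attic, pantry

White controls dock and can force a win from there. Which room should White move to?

roof

A0 = {vault}
A1: add {lobby} — lobby (White) has lobby→vault.
A2: add {roof} — roof (White) has roof→lobby.
A3: add {dock} — dock (White) has dock→roof.
A4 = A3; e.g. foyer (Black) can still go to studio. Fixed point.
From dock, successor roof is in the attractor (rank 2); the other successor attic is not.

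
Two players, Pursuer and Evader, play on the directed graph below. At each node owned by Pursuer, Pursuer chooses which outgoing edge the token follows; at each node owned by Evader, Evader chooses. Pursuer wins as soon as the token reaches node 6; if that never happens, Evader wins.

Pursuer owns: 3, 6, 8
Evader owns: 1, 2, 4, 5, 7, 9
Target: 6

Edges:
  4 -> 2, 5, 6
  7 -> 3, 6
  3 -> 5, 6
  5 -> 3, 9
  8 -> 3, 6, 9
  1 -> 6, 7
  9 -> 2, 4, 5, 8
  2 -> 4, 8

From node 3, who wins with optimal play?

A0 = {6}
A1: add {3, 8} — 3 (Pursuer) has 3→6; 8 (Pursuer) has 8→6.
3 ∈ A1, so Pursuer can force the target.

Pursuer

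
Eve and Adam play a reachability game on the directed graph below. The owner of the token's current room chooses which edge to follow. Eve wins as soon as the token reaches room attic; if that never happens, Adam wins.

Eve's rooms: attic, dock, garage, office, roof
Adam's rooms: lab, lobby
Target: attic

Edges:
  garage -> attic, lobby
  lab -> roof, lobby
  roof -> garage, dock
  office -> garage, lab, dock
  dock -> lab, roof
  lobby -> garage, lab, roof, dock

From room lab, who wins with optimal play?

Adam

A0 = {attic}
A1: add {garage} — garage (Eve) has garage→attic.
A2: add {office, roof} — roof (Eve) has roof→garage; office (Eve) has office→garage.
A3: add {dock} — dock (Eve) has dock→roof.
A4 = A3; e.g. lab (Adam) can still go to lobby. Fixed point.
lab never enters the attractor, so Adam can avoid the target forever.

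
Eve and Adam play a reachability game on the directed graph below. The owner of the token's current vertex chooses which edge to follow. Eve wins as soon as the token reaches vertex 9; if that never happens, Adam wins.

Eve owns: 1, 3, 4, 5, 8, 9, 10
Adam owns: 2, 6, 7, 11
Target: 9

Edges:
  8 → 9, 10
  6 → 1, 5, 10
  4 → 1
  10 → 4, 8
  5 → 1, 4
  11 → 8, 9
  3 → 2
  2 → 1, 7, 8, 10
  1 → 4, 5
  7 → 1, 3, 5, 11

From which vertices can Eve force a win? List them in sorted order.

8, 9, 10, 11

A0 = {9}
A1: add {8} — 8 (Eve) has 8→9.
A2: add {10, 11} — 10 (Eve) has 10→8; 11 (Adam): all of {8, 9} already in.
A3 = A2; e.g. 1 (Eve) has no edge into A2. Fixed point.
Eve's winning region = {8, 9, 10, 11}.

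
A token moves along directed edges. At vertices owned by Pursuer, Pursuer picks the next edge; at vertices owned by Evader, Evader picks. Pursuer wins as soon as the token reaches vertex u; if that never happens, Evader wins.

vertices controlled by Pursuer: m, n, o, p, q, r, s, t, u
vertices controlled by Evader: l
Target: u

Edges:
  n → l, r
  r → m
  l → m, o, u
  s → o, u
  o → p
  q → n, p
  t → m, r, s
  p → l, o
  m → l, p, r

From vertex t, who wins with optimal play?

Pursuer

A0 = {u}
A1: add {s} — s (Pursuer) has s→u.
A2: add {t} — t (Pursuer) has t→s.
A3 = A2; e.g. l (Evader) can still go to m. Fixed point.
t ∈ A2, so Pursuer can force the target.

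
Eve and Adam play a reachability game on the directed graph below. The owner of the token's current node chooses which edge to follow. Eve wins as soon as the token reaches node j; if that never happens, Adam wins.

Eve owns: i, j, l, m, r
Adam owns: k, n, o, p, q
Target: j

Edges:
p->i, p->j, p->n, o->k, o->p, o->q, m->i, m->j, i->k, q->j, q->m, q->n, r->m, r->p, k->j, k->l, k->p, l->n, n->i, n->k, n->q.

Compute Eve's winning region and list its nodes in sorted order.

j, m, r

A0 = {j}
A1: add {m} — m (Eve) has m→j.
A2: add {r} — r (Eve) has r→m.
A3 = A2; e.g. i (Eve) has no edge into A2. Fixed point.
Eve's winning region = {j, m, r}.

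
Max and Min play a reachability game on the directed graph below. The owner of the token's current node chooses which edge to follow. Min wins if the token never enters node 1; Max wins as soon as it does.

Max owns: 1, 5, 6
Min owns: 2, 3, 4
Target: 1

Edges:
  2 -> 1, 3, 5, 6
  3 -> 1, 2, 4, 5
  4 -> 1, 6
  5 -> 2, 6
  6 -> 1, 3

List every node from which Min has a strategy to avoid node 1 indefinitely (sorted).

A0 = {1}
A1: add {6} — 6 (Max) has 6→1.
A2: add {4, 5} — 4 (Min): all of {1, 6} already in; 5 (Max) has 5→6.
A3 = A2; e.g. 2 (Min) can still go to 3. Fixed point.
Max's attractor = {1, 4, 5, 6}; Min avoids the target exactly from the complement.

2, 3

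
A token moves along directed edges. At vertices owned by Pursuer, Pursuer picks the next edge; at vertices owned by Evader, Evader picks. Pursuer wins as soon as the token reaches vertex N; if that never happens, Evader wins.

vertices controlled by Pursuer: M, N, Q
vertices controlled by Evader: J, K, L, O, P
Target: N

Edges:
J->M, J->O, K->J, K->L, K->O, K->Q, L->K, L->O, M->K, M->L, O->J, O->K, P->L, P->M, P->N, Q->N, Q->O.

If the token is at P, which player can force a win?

A0 = {N}
A1: add {Q} — Q (Pursuer) has Q→N.
A2 = A1; e.g. J (Evader) can still go to M. Fixed point.
P never enters the attractor, so Evader can avoid the target forever.

Evader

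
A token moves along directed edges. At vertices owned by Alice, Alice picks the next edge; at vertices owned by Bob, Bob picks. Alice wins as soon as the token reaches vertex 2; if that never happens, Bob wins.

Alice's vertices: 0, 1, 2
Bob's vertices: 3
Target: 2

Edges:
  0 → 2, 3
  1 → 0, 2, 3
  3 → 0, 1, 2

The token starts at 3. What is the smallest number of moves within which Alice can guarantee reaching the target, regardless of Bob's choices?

A0 = {2}
A1: add {0, 1} — 0 (Alice) has 0→2; 1 (Alice) has 1→2.
A2: add {3} — 3 (Bob): all of {0, 1, 2} already in.
A2 = all vertices. Fixed point.
3 enters the attractor at level 2, so Alice can force the target in 2 moves from there.

2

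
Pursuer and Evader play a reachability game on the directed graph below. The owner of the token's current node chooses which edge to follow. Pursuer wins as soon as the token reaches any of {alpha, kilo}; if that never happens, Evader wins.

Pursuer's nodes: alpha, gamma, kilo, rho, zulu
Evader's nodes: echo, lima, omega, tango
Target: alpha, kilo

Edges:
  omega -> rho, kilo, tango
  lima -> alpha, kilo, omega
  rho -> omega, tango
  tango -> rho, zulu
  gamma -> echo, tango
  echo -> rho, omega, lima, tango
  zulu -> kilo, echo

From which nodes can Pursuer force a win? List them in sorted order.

alpha, kilo, zulu

A0 = {alpha, kilo}
A1: add {zulu} — zulu (Pursuer) has zulu→kilo.
A2 = A1; e.g. rho (Pursuer) has no edge into A1. Fixed point.
Pursuer's winning region = {alpha, kilo, zulu}.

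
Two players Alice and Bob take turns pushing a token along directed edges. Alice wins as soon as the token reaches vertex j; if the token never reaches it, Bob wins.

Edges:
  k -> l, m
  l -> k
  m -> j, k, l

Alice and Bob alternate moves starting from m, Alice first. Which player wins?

Alice

Track states (vertex, player-to-move).
A0 = {(j,Alice), (j,Bob)}
A1: add {(m,Alice)}.
(m,Alice) ∈ A1 ⇒ Alice forces the target.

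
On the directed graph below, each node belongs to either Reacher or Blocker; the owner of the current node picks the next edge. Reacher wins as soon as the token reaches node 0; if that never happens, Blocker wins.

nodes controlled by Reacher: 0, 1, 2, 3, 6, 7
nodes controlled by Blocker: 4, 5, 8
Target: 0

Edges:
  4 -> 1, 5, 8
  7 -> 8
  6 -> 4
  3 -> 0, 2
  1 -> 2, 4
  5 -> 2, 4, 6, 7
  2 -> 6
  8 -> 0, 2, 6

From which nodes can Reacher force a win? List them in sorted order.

A0 = {0}
A1: add {3} — 3 (Reacher) has 3→0.
A2 = A1; e.g. 1 (Reacher) has no edge into A1. Fixed point.
Reacher's winning region = {0, 3}.

0, 3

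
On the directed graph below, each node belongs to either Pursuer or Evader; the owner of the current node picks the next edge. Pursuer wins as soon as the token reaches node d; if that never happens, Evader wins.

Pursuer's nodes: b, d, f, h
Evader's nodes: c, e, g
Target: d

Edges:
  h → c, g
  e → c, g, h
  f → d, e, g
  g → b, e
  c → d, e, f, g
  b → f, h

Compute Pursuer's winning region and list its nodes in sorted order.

b, d, f

A0 = {d}
A1: add {f} — f (Pursuer) has f→d.
A2: add {b} — b (Pursuer) has b→f.
A3 = A2; e.g. c (Evader) can still go to e. Fixed point.
Pursuer's winning region = {b, d, f}.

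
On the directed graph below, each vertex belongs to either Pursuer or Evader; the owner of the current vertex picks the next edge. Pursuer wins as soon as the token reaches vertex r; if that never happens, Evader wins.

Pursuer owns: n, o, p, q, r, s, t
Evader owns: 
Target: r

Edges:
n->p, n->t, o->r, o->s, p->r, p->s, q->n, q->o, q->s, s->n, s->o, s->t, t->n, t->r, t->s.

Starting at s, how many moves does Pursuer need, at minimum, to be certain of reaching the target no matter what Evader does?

A0 = {r}
A1: add {o, p, t} — o (Pursuer) has o→r; p (Pursuer) has p→r; t (Pursuer) has t→r.
A2: add {n, q, s} — n (Pursuer) has n→p; q (Pursuer) has q→o; s (Pursuer) has s→o.
A2 = all vertices. Fixed point.
s enters the attractor at level 2, so Pursuer can force the target in 2 moves from there.

2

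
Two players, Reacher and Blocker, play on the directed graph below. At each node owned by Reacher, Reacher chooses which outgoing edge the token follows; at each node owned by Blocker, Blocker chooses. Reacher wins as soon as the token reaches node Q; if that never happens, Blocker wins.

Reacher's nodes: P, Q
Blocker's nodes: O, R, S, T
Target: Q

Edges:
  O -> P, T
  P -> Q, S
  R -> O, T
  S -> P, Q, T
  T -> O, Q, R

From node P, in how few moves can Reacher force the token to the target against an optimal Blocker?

1

A0 = {Q}
A1: add {P} — P (Reacher) has P→Q.
A2 = A1; e.g. O (Blocker) can still go to T. Fixed point.
P enters the attractor at level 1, so Reacher can force the target in 1 move from there.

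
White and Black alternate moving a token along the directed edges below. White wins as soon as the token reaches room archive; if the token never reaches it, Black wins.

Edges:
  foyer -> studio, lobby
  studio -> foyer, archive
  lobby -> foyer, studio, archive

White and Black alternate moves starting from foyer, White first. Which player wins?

Track states (vertex, player-to-move).
A0 = {(archive,White), (archive,Black)}
A1: add {(studio,White), (lobby,White)}.
A2: add {(foyer,Black)}.
A3 = A2; e.g. (foyer,White) stays out. (foyer,White) never enters ⇒ Black avoids the target.

Black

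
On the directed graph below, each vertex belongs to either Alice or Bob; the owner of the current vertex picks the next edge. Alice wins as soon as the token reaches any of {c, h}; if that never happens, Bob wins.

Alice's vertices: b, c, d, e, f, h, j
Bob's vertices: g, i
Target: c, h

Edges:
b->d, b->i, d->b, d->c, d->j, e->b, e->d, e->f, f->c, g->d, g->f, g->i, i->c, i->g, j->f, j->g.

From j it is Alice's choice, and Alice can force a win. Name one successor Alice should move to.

f

A0 = {c, h}
A1: add {d, f} — d (Alice) has d→c; f (Alice) has f→c.
A2: add {b, e, j} — b (Alice) has b→d; e (Alice) has e→d; j (Alice) has j→f.
A3 = A2; e.g. g (Bob) can still go to i. Fixed point.
From j, successor f is in the attractor (rank 1); the other successor g is not.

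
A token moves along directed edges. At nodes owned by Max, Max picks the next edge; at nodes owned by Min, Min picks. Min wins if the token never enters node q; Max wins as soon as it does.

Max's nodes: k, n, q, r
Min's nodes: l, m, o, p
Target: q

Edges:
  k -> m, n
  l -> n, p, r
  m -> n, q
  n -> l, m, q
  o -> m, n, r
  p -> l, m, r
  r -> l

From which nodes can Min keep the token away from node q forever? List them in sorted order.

A0 = {q}
A1: add {n} — n (Max) has n→q.
A2: add {k, m} — k (Max) has k→n; m (Min): all of {n, q} already in.
A3 = A2; e.g. l (Min) can still go to p. Fixed point.
Max's attractor = {k, m, n, q}; Min avoids the target exactly from the complement.

l, o, p, r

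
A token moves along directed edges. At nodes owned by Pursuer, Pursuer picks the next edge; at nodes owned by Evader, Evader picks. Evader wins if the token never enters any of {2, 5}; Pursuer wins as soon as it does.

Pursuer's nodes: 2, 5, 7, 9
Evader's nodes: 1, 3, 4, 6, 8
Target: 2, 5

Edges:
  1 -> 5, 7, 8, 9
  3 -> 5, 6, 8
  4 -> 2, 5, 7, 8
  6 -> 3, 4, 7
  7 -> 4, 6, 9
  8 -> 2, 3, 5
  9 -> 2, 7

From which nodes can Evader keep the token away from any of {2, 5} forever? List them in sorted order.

A0 = {2, 5}
A1: add {9} — 9 (Pursuer) has 9→2.
A2: add {7} — 7 (Pursuer) has 7→9.
A3 = A2; e.g. 1 (Evader) can still go to 8. Fixed point.
Pursuer's attractor = {2, 5, 7, 9}; Evader avoids the target exactly from the complement.

1, 3, 4, 6, 8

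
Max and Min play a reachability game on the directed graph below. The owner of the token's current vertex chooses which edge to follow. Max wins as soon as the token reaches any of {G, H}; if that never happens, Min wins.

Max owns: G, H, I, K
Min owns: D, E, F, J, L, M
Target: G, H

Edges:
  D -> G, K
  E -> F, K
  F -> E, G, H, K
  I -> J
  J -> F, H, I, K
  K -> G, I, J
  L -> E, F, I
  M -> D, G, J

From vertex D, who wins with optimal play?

A0 = {G, H}
A1: add {K} — K (Max) has K→G.
A2: add {D} — D (Min): all of {G, K} already in.
A3 = A2; e.g. E (Min) can still go to F. Fixed point.
D ∈ A2, so Max can force the target.

Max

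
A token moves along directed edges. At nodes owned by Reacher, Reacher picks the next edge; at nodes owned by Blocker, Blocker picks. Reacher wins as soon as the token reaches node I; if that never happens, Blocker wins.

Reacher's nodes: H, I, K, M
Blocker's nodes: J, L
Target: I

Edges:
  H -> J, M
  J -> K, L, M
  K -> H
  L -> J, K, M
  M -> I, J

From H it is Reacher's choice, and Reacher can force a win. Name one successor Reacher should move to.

M

A0 = {I}
A1: add {M} — M (Reacher) has M→I.
A2: add {H} — H (Reacher) has H→M.
A3: add {K} — K (Reacher) has K→H.
A4 = A3; e.g. J (Blocker) can still go to L. Fixed point.
From H, successor M is in the attractor (rank 1); the other successor J is not.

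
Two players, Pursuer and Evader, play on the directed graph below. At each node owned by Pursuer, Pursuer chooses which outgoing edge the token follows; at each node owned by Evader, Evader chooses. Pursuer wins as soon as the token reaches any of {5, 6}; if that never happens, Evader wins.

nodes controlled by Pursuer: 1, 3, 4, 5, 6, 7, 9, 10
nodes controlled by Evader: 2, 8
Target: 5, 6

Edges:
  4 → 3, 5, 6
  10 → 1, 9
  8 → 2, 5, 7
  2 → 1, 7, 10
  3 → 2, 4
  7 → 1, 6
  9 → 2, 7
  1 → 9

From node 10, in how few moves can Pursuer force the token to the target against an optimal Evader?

A0 = {5, 6}
A1: add {4, 7} — 4 (Pursuer) has 4→5; 7 (Pursuer) has 7→6.
A2: add {3, 9} — 3 (Pursuer) has 3→4; 9 (Pursuer) has 9→7.
A3: add {1, 10} — 1 (Pursuer) has 1→9; 10 (Pursuer) has 10→9.
10 enters the attractor at level 3, so Pursuer can force the target in 3 moves from there.

3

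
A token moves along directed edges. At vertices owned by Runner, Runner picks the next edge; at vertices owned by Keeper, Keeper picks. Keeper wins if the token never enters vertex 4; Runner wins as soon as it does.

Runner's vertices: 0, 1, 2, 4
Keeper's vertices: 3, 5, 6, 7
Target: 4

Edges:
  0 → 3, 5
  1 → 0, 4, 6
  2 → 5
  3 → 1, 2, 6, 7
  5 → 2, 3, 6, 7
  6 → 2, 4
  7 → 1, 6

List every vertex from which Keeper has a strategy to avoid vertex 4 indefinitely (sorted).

A0 = {4}
A1: add {1} — 1 (Runner) has 1→4.
A2 = A1; e.g. 0 (Runner) has no edge into A1. Fixed point.
Runner's attractor = {1, 4}; Keeper avoids the target exactly from the complement.

0, 2, 3, 5, 6, 7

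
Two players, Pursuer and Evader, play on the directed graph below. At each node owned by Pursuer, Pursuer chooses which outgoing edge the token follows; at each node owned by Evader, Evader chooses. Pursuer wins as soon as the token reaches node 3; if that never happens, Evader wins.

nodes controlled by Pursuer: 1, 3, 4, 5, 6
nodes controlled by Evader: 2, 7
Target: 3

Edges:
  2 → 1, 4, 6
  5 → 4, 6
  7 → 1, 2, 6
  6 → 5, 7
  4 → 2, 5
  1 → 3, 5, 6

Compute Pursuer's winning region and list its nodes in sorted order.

1, 3

A0 = {3}
A1: add {1} — 1 (Pursuer) has 1→3.
A2 = A1; e.g. 2 (Evader) can still go to 4. Fixed point.
Pursuer's winning region = {1, 3}.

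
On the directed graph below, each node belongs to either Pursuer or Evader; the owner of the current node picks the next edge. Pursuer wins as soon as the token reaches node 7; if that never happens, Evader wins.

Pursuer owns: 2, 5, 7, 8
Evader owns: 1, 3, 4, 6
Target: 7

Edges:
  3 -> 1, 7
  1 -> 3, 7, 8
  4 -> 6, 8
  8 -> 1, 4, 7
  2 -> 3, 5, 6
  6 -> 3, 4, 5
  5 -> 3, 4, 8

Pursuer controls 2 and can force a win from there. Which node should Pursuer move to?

5

A0 = {7}
A1: add {8} — 8 (Pursuer) has 8→7.
A2: add {5} — 5 (Pursuer) has 5→8.
A3: add {2} — 2 (Pursuer) has 2→5.
A4 = A3; e.g. 1 (Evader) can still go to 3. Fixed point.
From 2, successor 5 is in the attractor (rank 2); the other successors 3, 6 are not.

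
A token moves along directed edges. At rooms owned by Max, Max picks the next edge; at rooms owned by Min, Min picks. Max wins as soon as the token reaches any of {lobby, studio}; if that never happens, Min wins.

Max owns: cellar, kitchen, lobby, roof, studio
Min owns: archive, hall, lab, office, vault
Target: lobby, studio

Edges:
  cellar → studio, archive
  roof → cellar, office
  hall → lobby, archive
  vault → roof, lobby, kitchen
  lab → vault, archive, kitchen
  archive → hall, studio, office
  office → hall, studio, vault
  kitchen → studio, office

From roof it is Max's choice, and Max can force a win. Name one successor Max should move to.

A0 = {lobby, studio}
A1: add {cellar, kitchen} — cellar (Max) has cellar→studio; kitchen (Max) has kitchen→studio.
A2: add {roof} — roof (Max) has roof→cellar.
A3: add {vault} — vault (Min): all of {roof, lobby, kitchen} already in.
A4 = A3; e.g. hall (Min) can still go to archive. Fixed point.
From roof, successor cellar is in the attractor (rank 1); the other successor office is not.

cellar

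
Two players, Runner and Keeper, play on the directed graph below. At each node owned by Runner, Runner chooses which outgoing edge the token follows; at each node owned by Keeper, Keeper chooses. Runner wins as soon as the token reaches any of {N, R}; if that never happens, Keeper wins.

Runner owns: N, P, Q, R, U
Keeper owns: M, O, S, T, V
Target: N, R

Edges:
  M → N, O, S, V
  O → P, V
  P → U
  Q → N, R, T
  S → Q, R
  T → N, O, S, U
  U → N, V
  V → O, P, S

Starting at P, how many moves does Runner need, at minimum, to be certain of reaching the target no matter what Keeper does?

2

A0 = {N, R}
A1: add {Q, U} — Q (Runner) has Q→N; U (Runner) has U→N.
A2: add {P, S} — P (Runner) has P→U; S (Keeper): all of {Q, R} already in.
A3 = A2; e.g. M (Keeper) can still go to O. Fixed point.
P enters the attractor at level 2, so Runner can force the target in 2 moves from there.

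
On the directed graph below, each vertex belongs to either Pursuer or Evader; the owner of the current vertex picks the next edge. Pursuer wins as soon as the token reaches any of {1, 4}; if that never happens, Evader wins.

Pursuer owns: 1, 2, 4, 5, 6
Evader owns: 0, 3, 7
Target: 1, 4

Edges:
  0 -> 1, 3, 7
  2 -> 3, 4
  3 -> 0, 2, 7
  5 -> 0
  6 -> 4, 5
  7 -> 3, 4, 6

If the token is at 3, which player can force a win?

A0 = {1, 4}
A1: add {2, 6} — 2 (Pursuer) has 2→4; 6 (Pursuer) has 6→4.
A2 = A1; e.g. 0 (Evader) can still go to 3. Fixed point.
3 never enters the attractor, so Evader can avoid the target forever.

Evader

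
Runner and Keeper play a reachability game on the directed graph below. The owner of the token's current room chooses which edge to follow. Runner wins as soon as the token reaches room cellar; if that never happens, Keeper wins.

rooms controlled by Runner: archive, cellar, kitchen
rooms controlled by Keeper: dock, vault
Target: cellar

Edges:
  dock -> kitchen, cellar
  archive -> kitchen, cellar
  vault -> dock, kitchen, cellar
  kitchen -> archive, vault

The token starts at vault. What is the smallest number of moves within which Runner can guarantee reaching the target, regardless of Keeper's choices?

4

A0 = {cellar}
A1: add {archive} — archive (Runner) has archive→cellar.
A2: add {kitchen} — kitchen (Runner) has kitchen→archive.
A3: add {dock} — dock (Keeper): all of {kitchen, cellar} already in.
A4: add {vault} — vault (Keeper): all of {dock, kitchen, cellar} already in.
A4 = all vertices. Fixed point.
vault enters the attractor at level 4, so Runner can force the target in 4 moves from there.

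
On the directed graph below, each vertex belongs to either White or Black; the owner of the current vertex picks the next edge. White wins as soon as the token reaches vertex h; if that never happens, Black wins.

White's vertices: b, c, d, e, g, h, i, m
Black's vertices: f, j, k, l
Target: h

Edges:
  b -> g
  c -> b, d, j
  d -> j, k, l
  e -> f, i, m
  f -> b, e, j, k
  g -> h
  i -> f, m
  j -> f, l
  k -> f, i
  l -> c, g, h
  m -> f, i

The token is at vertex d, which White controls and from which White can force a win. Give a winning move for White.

l

A0 = {h}
A1: add {g} — g (White) has g→h.
A2: add {b} — b (White) has b→g.
A3: add {c} — c (White) has c→b.
A4: add {l} — l (Black): all of {c, g, h} already in.
A5: add {d} — d (White) has d→l.
A6 = A5; e.g. e (White) has no edge into A5. Fixed point.
From d, successor l is in the attractor (rank 4); the other successors j, k are not.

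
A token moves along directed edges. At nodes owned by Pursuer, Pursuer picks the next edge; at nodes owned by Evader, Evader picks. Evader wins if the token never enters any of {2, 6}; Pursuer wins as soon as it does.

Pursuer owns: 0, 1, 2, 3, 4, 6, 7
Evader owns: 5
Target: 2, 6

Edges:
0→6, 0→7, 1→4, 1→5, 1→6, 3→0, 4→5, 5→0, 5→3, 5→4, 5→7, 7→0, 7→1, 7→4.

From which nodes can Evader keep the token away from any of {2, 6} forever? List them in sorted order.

A0 = {2, 6}
A1: add {0, 1} — 0 (Pursuer) has 0→6; 1 (Pursuer) has 1→6.
A2: add {3, 7} — 3 (Pursuer) has 3→0; 7 (Pursuer) has 7→0.
A3 = A2; e.g. 4 (Pursuer) has no edge into A2. Fixed point.
Pursuer's attractor = {0, 1, 2, 3, 6, 7}; Evader avoids the target exactly from the complement.

4, 5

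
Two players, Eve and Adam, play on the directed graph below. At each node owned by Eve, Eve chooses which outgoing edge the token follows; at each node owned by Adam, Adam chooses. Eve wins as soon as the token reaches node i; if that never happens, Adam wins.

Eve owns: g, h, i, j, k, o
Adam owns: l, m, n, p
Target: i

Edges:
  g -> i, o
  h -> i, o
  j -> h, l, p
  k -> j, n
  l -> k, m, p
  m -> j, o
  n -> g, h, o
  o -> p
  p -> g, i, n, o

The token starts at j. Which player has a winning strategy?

A0 = {i}
A1: add {g, h} — g (Eve) has g→i; h (Eve) has h→i.
A2: add {j} — j (Eve) has j→h.
j ∈ A2, so Eve can force the target.

Eve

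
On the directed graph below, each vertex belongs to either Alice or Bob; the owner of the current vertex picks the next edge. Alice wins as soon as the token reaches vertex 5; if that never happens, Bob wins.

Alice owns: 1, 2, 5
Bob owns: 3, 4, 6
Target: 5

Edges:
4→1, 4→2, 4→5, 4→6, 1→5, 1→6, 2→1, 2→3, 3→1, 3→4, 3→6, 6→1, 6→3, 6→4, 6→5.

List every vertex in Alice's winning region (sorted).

1, 2, 5

A0 = {5}
A1: add {1} — 1 (Alice) has 1→5.
A2: add {2} — 2 (Alice) has 2→1.
A3 = A2; e.g. 3 (Bob) can still go to 4. Fixed point.
Alice's winning region = {1, 2, 5}.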